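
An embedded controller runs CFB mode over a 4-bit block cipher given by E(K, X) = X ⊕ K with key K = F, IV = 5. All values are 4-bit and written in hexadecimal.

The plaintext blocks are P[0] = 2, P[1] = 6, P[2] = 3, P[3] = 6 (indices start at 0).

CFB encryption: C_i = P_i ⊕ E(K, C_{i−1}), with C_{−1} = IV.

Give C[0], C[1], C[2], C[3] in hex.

C[0] = 8, C[1] = 1, C[2] = D, C[3] = 4

C[0]: E(K, 5) = A; 2 ⊕ A = 8.
C[1]: E(K, 8) = 7; 6 ⊕ 7 = 1.
C[2]: E(K, 1) = E; 3 ⊕ E = D.
C[3]: E(K, D) = 2; 6 ⊕ 2 = 4.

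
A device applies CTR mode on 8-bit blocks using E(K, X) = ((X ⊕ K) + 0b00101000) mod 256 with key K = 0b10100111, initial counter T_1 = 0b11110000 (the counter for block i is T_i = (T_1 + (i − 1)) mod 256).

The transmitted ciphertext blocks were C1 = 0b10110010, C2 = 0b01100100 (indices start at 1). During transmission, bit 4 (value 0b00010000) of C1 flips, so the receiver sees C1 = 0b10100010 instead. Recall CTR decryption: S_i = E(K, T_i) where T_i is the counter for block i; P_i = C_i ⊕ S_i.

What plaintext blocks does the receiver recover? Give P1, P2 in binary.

Only C1 changed, to 0b10100010. In CTR, a change in C_i flips the same bit in P_i only; the keystream is unaffected. Decrypting the received ciphertext:
P1: T = 0b11110000, S = E(K, T) = 0b01111111; 0b10100010 ⊕ 0b01111111 = 0b11011101.
P2: T = 0b11110001, S = E(K, T) = 0b01111110; 0b01100100 ⊕ 0b01111110 = 0b00011010.
Blocks that differ from the original plaintext: P1.

P1 = 0b11011101, P2 = 0b00011010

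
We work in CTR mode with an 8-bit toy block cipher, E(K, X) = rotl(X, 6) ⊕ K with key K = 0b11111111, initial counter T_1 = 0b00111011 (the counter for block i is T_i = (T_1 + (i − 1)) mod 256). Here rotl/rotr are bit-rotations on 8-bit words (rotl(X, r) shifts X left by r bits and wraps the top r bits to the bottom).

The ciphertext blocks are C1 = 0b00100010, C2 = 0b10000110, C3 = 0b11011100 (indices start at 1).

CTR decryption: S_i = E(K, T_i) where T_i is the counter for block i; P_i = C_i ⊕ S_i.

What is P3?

P3: T = 0b00111101, S = E(K, T) = 0b10110000; 0b11011100 ⊕ 0b10110000 = 0b01101100.

P3 = 0b01101100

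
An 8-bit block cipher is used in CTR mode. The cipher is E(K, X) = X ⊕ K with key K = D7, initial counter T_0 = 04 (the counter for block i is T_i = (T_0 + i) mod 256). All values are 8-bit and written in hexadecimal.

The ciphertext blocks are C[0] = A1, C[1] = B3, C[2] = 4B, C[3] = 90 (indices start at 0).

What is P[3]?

P[3] = 40

CTR decryption: S_i = E(K, T_i) where T_i is the counter for block i; P_i = C_i ⊕ S_i.
P[3]: T = 07, S = E(K, T) = D0; 90 ⊕ D0 = 40.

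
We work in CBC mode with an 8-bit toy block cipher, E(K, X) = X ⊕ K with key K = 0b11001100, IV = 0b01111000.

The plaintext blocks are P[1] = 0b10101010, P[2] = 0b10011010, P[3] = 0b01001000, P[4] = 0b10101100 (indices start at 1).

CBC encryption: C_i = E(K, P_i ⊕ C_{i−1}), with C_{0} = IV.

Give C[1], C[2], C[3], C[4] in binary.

C[1]: P[1] ⊕ 0b01111000 = 0b11010010; E(K, 0b11010010) = 0b00011110.
C[2]: P[2] ⊕ 0b00011110 = 0b10000100; E(K, 0b10000100) = 0b01001000.
C[3]: P[3] ⊕ 0b01001000 = 0b00000000; E(K, 0b00000000) = 0b11001100.
C[4]: P[4] ⊕ 0b11001100 = 0b01100000; E(K, 0b01100000) = 0b10101100.

C[1] = 0b00011110, C[2] = 0b01001000, C[3] = 0b11001100, C[4] = 0b10101100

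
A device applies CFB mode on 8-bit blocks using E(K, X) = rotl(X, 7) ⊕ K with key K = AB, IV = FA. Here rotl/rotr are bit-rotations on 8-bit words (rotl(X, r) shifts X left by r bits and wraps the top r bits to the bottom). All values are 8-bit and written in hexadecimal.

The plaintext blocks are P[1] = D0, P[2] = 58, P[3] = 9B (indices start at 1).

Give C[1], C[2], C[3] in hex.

C[1] = 06, C[2] = F0, C[3] = 48

CFB encryption: C_i = P_i ⊕ E(K, C_{i−1}), with C_{0} = IV.
C[1]: E(K, FA) = D6; D0 ⊕ D6 = 06.
C[2]: E(K, 06) = A8; 58 ⊕ A8 = F0.
C[3]: E(K, F0) = D3; 9B ⊕ D3 = 48.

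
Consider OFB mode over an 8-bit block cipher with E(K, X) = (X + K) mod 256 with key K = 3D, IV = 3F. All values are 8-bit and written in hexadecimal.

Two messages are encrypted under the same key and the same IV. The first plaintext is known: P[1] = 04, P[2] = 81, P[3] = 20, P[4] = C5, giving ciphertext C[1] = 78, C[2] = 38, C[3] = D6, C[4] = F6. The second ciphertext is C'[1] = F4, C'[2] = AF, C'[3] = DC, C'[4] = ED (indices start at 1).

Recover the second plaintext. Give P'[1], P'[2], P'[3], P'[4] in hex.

In OFB with a reused IV, both messages share the same keystream S_i, so C_i ⊕ C'_i = P_i ⊕ P'_i and thus P'_i = P_i ⊕ C_i ⊕ C'_i.
P'[1]: 04 ⊕ 78 ⊕ F4 = 88.
P'[2]: 81 ⊕ 38 ⊕ AF = 16.
P'[3]: 20 ⊕ D6 ⊕ DC = 2A.
P'[4]: C5 ⊕ F6 ⊕ ED = DE.

P'[1] = 88, P'[2] = 16, P'[3] = 2A, P'[4] = DE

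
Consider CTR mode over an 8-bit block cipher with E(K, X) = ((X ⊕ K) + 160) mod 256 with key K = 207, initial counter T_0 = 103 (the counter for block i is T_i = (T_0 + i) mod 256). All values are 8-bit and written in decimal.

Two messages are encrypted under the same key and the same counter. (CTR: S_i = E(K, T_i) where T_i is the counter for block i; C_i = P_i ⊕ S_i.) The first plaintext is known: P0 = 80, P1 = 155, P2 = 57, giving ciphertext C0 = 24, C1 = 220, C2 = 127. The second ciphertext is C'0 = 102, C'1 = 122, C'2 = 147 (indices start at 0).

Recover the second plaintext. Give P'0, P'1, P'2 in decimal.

In CTR with a reused counter, both messages share the same keystream S_i, so C_i ⊕ C'_i = P_i ⊕ P'_i and thus P'_i = P_i ⊕ C_i ⊕ C'_i.
P'0: 80 ⊕ 24 ⊕ 102 = 46.
P'1: 155 ⊕ 220 ⊕ 122 = 61.
P'2: 57 ⊕ 127 ⊕ 147 = 213.

P'0 = 46, P'1 = 61, P'2 = 213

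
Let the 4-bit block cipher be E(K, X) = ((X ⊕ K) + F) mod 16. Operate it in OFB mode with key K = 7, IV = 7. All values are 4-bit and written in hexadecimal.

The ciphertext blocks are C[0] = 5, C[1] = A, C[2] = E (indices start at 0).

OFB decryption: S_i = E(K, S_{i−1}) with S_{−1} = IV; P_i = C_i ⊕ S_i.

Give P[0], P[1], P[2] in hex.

P[0] = A, P[1] = D, P[2] = 1

P[0]: S = E(K, 7) = F; 5 ⊕ F = A.
P[1]: S = E(K, F) = 7; A ⊕ 7 = D.
P[2]: S = E(K, 7) = F; E ⊕ F = 1.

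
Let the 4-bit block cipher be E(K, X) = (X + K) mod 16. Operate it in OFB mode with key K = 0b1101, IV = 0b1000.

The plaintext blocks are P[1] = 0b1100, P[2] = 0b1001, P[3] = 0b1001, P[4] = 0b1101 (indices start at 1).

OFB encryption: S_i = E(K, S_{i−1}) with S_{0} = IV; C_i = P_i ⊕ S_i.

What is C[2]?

C[1]: S = E(K, 0b1000) = 0b0101; 0b1100 ⊕ 0b0101 = 0b1001.
C[2]: S = E(K, 0b0101) = 0b0010; 0b1001 ⊕ 0b0010 = 0b1011.

C[2] = 0b1011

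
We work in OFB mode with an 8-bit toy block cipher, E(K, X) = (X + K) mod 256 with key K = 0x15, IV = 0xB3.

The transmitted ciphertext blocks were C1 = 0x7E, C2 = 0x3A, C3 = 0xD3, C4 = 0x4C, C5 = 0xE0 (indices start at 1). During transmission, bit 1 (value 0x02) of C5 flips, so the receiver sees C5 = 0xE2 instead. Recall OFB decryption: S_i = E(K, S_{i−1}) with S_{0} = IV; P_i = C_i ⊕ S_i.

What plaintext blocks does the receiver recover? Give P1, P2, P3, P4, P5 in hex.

Only C5 changed, to 0xE2. In OFB, a change in C_i flips the same bit in P_i only; the keystream is unaffected. Decrypting the received ciphertext:
P1: S = E(K, 0xB3) = 0xC8; 0x7E ⊕ 0xC8 = 0xB6.
P2: S = E(K, 0xC8) = 0xDD; 0x3A ⊕ 0xDD = 0xE7.
P3: S = E(K, 0xDD) = 0xF2; 0xD3 ⊕ 0xF2 = 0x21.
P4: S = E(K, 0xF2) = 0x07; 0x4C ⊕ 0x07 = 0x4B.
P5: S = E(K, 0x07) = 0x1C; 0xE2 ⊕ 0x1C = 0xFE.
Blocks that differ from the original plaintext: P5.

P1 = 0xB6, P2 = 0xE7, P3 = 0x21, P4 = 0x4B, P5 = 0xFE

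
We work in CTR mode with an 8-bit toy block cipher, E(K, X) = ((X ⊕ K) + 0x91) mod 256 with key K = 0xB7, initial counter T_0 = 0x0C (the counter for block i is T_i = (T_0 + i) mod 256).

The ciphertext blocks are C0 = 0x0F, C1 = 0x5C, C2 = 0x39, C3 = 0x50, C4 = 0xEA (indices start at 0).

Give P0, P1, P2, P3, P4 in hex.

CTR decryption: S_i = E(K, T_i) where T_i is the counter for block i; P_i = C_i ⊕ S_i.
P0: T = 0x0C, S = E(K, T) = 0x4C; 0x0F ⊕ 0x4C = 0x43.
P1: T = 0x0D, S = E(K, T) = 0x4B; 0x5C ⊕ 0x4B = 0x17.
P2: T = 0x0E, S = E(K, T) = 0x4A; 0x39 ⊕ 0x4A = 0x73.
P3: T = 0x0F, S = E(K, T) = 0x49; 0x50 ⊕ 0x49 = 0x19.
P4: T = 0x10, S = E(K, T) = 0x38; 0xEA ⊕ 0x38 = 0xD2.

P0 = 0x43, P1 = 0x17, P2 = 0x73, P3 = 0x19, P4 = 0xD2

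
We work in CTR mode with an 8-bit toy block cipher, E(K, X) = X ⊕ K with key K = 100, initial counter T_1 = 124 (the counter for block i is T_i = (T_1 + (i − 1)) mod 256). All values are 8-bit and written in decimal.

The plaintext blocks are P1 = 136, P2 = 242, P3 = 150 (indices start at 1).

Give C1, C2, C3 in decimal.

C1 = 144, C2 = 235, C3 = 140

CTR encryption: S_i = E(K, T_i) where T_i is the counter for block i; C_i = P_i ⊕ S_i.
C1: T = 124, S = E(K, T) = 24; 136 ⊕ 24 = 144.
C2: T = 125, S = E(K, T) = 25; 242 ⊕ 25 = 235.
C3: T = 126, S = E(K, T) = 26; 150 ⊕ 26 = 140.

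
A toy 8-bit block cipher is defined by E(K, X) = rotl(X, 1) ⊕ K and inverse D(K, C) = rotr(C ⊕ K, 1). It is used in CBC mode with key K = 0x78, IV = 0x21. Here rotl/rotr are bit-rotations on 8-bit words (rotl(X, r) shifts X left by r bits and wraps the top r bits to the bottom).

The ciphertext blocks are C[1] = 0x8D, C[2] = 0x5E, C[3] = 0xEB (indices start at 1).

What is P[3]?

CBC decryption: P_i = D(K, C_i) ⊕ C_{i−1}, with C_{0} = IV.
P[3]: D(K, 0xEB) = 0xC9; 0xC9 ⊕ 0x5E = 0x97.

P[3] = 0x97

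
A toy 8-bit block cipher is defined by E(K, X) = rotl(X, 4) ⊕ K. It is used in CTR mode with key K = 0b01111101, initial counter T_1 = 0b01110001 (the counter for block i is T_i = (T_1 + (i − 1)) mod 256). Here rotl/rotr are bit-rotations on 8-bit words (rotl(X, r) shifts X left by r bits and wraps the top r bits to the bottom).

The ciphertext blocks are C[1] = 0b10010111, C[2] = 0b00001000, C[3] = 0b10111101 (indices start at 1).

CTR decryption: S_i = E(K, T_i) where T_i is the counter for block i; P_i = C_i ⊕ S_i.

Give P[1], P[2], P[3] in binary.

P[1] = 0b11111101, P[2] = 0b01010010, P[3] = 0b11110111

P[1]: T = 0b01110001, S = E(K, T) = 0b01101010; 0b10010111 ⊕ 0b01101010 = 0b11111101.
P[2]: T = 0b01110010, S = E(K, T) = 0b01011010; 0b00001000 ⊕ 0b01011010 = 0b01010010.
P[3]: T = 0b01110011, S = E(K, T) = 0b01001010; 0b10111101 ⊕ 0b01001010 = 0b11110111.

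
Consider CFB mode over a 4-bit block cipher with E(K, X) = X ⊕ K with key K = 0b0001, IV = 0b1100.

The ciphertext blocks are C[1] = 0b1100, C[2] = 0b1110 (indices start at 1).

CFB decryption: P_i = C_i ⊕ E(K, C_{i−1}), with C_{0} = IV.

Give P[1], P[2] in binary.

P[1]: E(K, 0b1100) = 0b1101; 0b1100 ⊕ 0b1101 = 0b0001.
P[2]: E(K, 0b1100) = 0b1101; 0b1110 ⊕ 0b1101 = 0b0011.

P[1] = 0b0001, P[2] = 0b0011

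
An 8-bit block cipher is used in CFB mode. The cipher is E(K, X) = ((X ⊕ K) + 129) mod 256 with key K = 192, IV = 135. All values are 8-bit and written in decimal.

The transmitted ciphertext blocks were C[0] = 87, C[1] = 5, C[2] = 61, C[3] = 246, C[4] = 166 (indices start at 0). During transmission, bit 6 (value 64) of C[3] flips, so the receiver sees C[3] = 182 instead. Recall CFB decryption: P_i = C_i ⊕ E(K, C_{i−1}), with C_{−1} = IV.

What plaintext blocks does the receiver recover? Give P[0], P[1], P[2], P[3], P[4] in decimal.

Only C[3] changed, to 182. In CFB, a change in C_i flips the same bit in P_i and garbles P_{i+1}. Decrypting the received ciphertext:
P[0]: E(K, 135) = 200; 87 ⊕ 200 = 159.
P[1]: E(K, 87) = 24; 5 ⊕ 24 = 29.
P[2]: E(K, 5) = 70; 61 ⊕ 70 = 123.
P[3]: E(K, 61) = 126; 182 ⊕ 126 = 200.
P[4]: E(K, 182) = 247; 166 ⊕ 247 = 81.
Blocks that differ from the original plaintext: P[3], P[4].

P[0] = 159, P[1] = 29, P[2] = 123, P[3] = 200, P[4] = 81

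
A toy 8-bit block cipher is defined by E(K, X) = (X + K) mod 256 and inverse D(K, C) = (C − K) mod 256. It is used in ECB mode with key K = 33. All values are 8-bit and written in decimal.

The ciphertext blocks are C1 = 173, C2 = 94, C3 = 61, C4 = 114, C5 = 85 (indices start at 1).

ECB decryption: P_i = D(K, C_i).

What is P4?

P4: D(K, 114) = 81.

P4 = 81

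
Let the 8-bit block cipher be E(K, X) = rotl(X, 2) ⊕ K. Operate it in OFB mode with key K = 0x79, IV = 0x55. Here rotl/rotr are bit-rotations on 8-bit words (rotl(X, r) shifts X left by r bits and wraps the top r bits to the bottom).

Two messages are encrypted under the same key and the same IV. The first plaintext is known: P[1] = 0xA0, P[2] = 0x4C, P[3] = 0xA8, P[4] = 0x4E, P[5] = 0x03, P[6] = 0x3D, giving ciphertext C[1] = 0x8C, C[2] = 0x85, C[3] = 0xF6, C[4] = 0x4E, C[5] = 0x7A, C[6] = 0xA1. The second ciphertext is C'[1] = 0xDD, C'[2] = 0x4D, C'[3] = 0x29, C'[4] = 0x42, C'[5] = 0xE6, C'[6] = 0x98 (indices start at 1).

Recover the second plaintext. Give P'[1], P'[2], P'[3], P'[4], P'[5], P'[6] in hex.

P'[1] = 0xF1, P'[2] = 0x84, P'[3] = 0x77, P'[4] = 0x42, P'[5] = 0x9F, P'[6] = 0x04

In OFB with a reused IV, both messages share the same keystream S_i, so C_i ⊕ C'_i = P_i ⊕ P'_i and thus P'_i = P_i ⊕ C_i ⊕ C'_i.
P'[1]: 0xA0 ⊕ 0x8C ⊕ 0xDD = 0xF1.
P'[2]: 0x4C ⊕ 0x85 ⊕ 0x4D = 0x84.
P'[3]: 0xA8 ⊕ 0xF6 ⊕ 0x29 = 0x77.
P'[4]: 0x4E ⊕ 0x4E ⊕ 0x42 = 0x42.
P'[5]: 0x03 ⊕ 0x7A ⊕ 0xE6 = 0x9F.
P'[6]: 0x3D ⊕ 0xA1 ⊕ 0x98 = 0x04.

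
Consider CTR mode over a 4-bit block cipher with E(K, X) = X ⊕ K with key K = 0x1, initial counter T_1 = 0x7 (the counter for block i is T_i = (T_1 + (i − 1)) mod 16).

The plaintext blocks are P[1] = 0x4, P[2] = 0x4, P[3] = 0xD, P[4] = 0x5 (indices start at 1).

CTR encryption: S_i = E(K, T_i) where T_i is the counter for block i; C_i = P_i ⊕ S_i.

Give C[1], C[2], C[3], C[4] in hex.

C[1]: T = 0x7, S = E(K, T) = 0x6; 0x4 ⊕ 0x6 = 0x2.
C[2]: T = 0x8, S = E(K, T) = 0x9; 0x4 ⊕ 0x9 = 0xD.
C[3]: T = 0x9, S = E(K, T) = 0x8; 0xD ⊕ 0x8 = 0x5.
C[4]: T = 0xA, S = E(K, T) = 0xB; 0x5 ⊕ 0xB = 0xE.

C[1] = 0x2, C[2] = 0xD, C[3] = 0x5, C[4] = 0xE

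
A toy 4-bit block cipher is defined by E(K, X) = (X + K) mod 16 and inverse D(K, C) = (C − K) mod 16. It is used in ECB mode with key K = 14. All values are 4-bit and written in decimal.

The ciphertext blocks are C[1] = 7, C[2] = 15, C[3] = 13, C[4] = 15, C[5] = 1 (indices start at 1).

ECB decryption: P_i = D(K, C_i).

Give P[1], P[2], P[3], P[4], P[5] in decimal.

P[1] = 9, P[2] = 1, P[3] = 15, P[4] = 1, P[5] = 3

P[1]: D(K, 7) = 9.
P[2]: D(K, 15) = 1.
P[3]: D(K, 13) = 15.
P[4]: D(K, 15) = 1.
P[5]: D(K, 1) = 3.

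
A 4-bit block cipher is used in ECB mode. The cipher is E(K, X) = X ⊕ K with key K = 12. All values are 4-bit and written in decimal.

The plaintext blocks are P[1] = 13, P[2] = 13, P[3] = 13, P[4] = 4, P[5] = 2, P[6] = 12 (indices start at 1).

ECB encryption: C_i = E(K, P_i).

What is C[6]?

C[6]: E(K, 12) = 0.

C[6] = 0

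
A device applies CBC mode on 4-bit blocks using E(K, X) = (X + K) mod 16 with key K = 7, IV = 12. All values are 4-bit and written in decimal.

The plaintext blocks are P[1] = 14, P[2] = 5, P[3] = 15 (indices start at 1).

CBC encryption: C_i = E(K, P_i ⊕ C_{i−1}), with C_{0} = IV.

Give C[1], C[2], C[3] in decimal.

C[1] = 9, C[2] = 3, C[3] = 3

C[1]: P[1] ⊕ 12 = 2; E(K, 2) = 9.
C[2]: P[2] ⊕ 9 = 12; E(K, 12) = 3.
C[3]: P[3] ⊕ 3 = 12; E(K, 12) = 3.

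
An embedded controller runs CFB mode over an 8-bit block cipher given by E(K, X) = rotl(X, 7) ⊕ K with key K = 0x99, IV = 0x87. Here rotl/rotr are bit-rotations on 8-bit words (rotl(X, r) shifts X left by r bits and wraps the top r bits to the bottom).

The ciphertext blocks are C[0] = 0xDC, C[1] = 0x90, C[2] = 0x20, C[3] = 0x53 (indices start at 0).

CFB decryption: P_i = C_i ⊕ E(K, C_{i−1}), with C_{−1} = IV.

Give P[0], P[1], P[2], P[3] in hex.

P[0] = 0x86, P[1] = 0x67, P[2] = 0xF1, P[3] = 0xDA

P[0]: E(K, 0x87) = 0x5A; 0xDC ⊕ 0x5A = 0x86.
P[1]: E(K, 0xDC) = 0xF7; 0x90 ⊕ 0xF7 = 0x67.
P[2]: E(K, 0x90) = 0xD1; 0x20 ⊕ 0xD1 = 0xF1.
P[3]: E(K, 0x20) = 0x89; 0x53 ⊕ 0x89 = 0xDA.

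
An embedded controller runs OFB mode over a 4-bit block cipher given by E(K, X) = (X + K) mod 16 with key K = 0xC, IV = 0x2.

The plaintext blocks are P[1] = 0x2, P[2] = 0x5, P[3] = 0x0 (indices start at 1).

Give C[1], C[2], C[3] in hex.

OFB encryption: S_i = E(K, S_{i−1}) with S_{0} = IV; C_i = P_i ⊕ S_i.
C[1]: S = E(K, 0x2) = 0xE; 0x2 ⊕ 0xE = 0xC.
C[2]: S = E(K, 0xE) = 0xA; 0x5 ⊕ 0xA = 0xF.
C[3]: S = E(K, 0xA) = 0x6; 0x0 ⊕ 0x6 = 0x6.

C[1] = 0xC, C[2] = 0xF, C[3] = 0x6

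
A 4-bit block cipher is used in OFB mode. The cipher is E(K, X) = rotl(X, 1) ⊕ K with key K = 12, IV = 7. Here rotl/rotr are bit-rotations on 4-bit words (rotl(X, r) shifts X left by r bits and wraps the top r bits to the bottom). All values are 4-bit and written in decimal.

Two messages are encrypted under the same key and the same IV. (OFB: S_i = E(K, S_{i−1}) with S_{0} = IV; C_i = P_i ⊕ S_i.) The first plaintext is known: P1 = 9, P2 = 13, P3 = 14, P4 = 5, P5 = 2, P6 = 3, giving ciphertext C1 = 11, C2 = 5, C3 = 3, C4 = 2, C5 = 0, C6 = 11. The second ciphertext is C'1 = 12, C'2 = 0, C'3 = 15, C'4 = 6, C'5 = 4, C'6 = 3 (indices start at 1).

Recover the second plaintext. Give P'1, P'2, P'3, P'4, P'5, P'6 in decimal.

P'1 = 14, P'2 = 8, P'3 = 2, P'4 = 1, P'5 = 6, P'6 = 11

In OFB with a reused IV, both messages share the same keystream S_i, so C_i ⊕ C'_i = P_i ⊕ P'_i and thus P'_i = P_i ⊕ C_i ⊕ C'_i.
P'1: 9 ⊕ 11 ⊕ 12 = 14.
P'2: 13 ⊕ 5 ⊕ 0 = 8.
P'3: 14 ⊕ 3 ⊕ 15 = 2.
P'4: 5 ⊕ 2 ⊕ 6 = 1.
P'5: 2 ⊕ 0 ⊕ 4 = 6.
P'6: 3 ⊕ 11 ⊕ 3 = 11.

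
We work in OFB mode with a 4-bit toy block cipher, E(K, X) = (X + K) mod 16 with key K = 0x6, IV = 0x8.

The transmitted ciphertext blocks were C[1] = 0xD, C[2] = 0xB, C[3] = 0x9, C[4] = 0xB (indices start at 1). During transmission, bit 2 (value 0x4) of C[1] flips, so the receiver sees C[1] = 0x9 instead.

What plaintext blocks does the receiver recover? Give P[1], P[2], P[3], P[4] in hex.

P[1] = 0x7, P[2] = 0xF, P[3] = 0x3, P[4] = 0xB

OFB decryption: S_i = E(K, S_{i−1}) with S_{0} = IV; P_i = C_i ⊕ S_i.
Only C[1] changed, to 0x9. In OFB, a change in C_i flips the same bit in P_i only; the keystream is unaffected. Decrypting the received ciphertext:
P[1]: S = E(K, 0x8) = 0xE; 0x9 ⊕ 0xE = 0x7.
P[2]: S = E(K, 0xE) = 0x4; 0xB ⊕ 0x4 = 0xF.
P[3]: S = E(K, 0x4) = 0xA; 0x9 ⊕ 0xA = 0x3.
P[4]: S = E(K, 0xA) = 0x0; 0xB ⊕ 0x0 = 0xB.
Blocks that differ from the original plaintext: P[1].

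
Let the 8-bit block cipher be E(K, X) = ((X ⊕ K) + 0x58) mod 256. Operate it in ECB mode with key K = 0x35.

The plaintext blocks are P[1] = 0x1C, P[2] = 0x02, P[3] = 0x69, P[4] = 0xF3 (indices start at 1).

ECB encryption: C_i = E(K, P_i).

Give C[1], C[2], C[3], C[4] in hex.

C[1] = 0x81, C[2] = 0x8F, C[3] = 0xB4, C[4] = 0x1E

C[1]: E(K, 0x1C) = 0x81.
C[2]: E(K, 0x02) = 0x8F.
C[3]: E(K, 0x69) = 0xB4.
C[4]: E(K, 0xF3) = 0x1E.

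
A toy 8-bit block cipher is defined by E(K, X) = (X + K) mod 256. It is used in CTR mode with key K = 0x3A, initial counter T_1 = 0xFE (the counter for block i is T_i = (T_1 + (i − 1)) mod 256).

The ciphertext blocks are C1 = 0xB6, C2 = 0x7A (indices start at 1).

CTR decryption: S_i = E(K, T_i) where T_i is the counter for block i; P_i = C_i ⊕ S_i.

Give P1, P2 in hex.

P1 = 0x8E, P2 = 0x43

P1: T = 0xFE, S = E(K, T) = 0x38; 0xB6 ⊕ 0x38 = 0x8E.
P2: T = 0xFF, S = E(K, T) = 0x39; 0x7A ⊕ 0x39 = 0x43.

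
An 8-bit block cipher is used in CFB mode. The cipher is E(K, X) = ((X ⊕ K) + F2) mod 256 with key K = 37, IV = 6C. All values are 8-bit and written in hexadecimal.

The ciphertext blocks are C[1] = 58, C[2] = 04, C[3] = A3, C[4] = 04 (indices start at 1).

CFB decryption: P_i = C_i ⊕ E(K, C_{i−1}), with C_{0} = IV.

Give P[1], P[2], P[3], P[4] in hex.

P[1]: E(K, 6C) = 4D; 58 ⊕ 4D = 15.
P[2]: E(K, 58) = 61; 04 ⊕ 61 = 65.
P[3]: E(K, 04) = 25; A3 ⊕ 25 = 86.
P[4]: E(K, A3) = 86; 04 ⊕ 86 = 82.

P[1] = 15, P[2] = 65, P[3] = 86, P[4] = 82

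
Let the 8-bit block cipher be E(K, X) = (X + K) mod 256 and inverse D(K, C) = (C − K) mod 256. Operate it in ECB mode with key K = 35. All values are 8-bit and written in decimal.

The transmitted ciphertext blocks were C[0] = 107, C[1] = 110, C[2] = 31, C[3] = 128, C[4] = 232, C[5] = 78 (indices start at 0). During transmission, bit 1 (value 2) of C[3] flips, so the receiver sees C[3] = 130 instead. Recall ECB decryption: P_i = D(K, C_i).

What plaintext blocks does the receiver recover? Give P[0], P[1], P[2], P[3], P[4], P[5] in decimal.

P[0] = 72, P[1] = 75, P[2] = 252, P[3] = 95, P[4] = 197, P[5] = 43

Only C[3] changed, to 130. In ECB, a change in C_i affects only P_i. Decrypting the received ciphertext:
P[0]: D(K, 107) = 72.
P[1]: D(K, 110) = 75.
P[2]: D(K, 31) = 252.
P[3]: D(K, 130) = 95.
P[4]: D(K, 232) = 197.
P[5]: D(K, 78) = 43.
Blocks that differ from the original plaintext: P[3].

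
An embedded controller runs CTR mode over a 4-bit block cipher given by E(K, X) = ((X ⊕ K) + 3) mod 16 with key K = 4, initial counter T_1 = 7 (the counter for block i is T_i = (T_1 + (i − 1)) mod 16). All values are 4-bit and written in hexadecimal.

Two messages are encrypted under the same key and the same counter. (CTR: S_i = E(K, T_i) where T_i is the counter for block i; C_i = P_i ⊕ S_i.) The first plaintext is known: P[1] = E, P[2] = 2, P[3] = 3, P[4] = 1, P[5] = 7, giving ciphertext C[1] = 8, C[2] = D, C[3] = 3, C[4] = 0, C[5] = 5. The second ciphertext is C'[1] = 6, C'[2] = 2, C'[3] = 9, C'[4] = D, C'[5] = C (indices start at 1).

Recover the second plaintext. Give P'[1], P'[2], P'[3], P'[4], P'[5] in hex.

In CTR with a reused counter, both messages share the same keystream S_i, so C_i ⊕ C'_i = P_i ⊕ P'_i and thus P'_i = P_i ⊕ C_i ⊕ C'_i.
P'[1]: E ⊕ 8 ⊕ 6 = 0.
P'[2]: 2 ⊕ D ⊕ 2 = D.
P'[3]: 3 ⊕ 3 ⊕ 9 = 9.
P'[4]: 1 ⊕ 0 ⊕ D = C.
P'[5]: 7 ⊕ 5 ⊕ C = E.

P'[1] = 0, P'[2] = D, P'[3] = 9, P'[4] = C, P'[5] = E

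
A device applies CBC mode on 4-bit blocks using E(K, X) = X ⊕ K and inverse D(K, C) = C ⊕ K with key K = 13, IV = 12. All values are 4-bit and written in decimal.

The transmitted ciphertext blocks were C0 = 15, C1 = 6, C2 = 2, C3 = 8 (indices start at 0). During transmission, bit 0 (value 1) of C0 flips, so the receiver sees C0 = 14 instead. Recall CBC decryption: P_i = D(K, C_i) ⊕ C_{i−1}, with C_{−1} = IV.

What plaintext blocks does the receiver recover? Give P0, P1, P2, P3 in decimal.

Only C0 changed, to 14. In CBC, a change in C_i garbles P_i and flips the same bit in P_{i+1}. Decrypting the received ciphertext:
P0: D(K, 14) = 3; 3 ⊕ 12 = 15.
P1: D(K, 6) = 11; 11 ⊕ 14 = 5.
P2: D(K, 2) = 15; 15 ⊕ 6 = 9.
P3: D(K, 8) = 5; 5 ⊕ 2 = 7.
Blocks that differ from the original plaintext: P0, P1.

P0 = 15, P1 = 5, P2 = 9, P3 = 7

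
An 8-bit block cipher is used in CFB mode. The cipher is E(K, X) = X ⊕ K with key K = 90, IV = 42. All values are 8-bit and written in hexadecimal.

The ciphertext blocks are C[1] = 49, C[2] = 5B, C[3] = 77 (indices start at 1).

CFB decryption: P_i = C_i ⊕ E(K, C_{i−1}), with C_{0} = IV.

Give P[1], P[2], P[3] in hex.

P[1] = 9B, P[2] = 82, P[3] = BC

P[1]: E(K, 42) = D2; 49 ⊕ D2 = 9B.
P[2]: E(K, 49) = D9; 5B ⊕ D9 = 82.
P[3]: E(K, 5B) = CB; 77 ⊕ CB = BC.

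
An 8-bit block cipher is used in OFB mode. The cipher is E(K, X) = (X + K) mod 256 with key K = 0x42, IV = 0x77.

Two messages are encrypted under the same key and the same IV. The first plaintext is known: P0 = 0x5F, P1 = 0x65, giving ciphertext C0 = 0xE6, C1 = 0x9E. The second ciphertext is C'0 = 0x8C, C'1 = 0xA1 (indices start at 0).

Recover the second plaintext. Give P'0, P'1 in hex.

P'0 = 0x35, P'1 = 0x5A

In OFB with a reused IV, both messages share the same keystream S_i, so C_i ⊕ C'_i = P_i ⊕ P'_i and thus P'_i = P_i ⊕ C_i ⊕ C'_i.
P'0: 0x5F ⊕ 0xE6 ⊕ 0x8C = 0x35.
P'1: 0x65 ⊕ 0x9E ⊕ 0xA1 = 0x5A.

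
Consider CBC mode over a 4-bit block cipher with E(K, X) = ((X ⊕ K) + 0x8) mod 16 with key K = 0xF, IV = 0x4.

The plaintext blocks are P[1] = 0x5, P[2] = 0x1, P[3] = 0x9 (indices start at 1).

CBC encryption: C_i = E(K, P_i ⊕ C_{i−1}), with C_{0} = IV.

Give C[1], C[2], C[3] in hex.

C[1]: P[1] ⊕ 0x4 = 0x1; E(K, 0x1) = 0x6.
C[2]: P[2] ⊕ 0x6 = 0x7; E(K, 0x7) = 0x0.
C[3]: P[3] ⊕ 0x0 = 0x9; E(K, 0x9) = 0xE.

C[1] = 0x6, C[2] = 0x0, C[3] = 0xE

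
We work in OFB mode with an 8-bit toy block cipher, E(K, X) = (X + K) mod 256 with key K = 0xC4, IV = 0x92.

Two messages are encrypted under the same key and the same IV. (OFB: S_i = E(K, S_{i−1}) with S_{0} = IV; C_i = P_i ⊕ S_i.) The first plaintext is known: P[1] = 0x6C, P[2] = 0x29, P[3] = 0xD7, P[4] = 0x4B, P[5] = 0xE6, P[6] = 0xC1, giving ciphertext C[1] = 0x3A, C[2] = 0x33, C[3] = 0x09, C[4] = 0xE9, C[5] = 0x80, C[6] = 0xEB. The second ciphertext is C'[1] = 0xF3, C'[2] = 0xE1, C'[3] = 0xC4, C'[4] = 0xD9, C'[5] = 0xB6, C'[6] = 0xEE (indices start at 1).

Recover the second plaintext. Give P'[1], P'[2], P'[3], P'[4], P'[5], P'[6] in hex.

P'[1] = 0xA5, P'[2] = 0xFB, P'[3] = 0x1A, P'[4] = 0x7B, P'[5] = 0xD0, P'[6] = 0xC4

In OFB with a reused IV, both messages share the same keystream S_i, so C_i ⊕ C'_i = P_i ⊕ P'_i and thus P'_i = P_i ⊕ C_i ⊕ C'_i.
P'[1]: 0x6C ⊕ 0x3A ⊕ 0xF3 = 0xA5.
P'[2]: 0x29 ⊕ 0x33 ⊕ 0xE1 = 0xFB.
P'[3]: 0xD7 ⊕ 0x09 ⊕ 0xC4 = 0x1A.
P'[4]: 0x4B ⊕ 0xE9 ⊕ 0xD9 = 0x7B.
P'[5]: 0xE6 ⊕ 0x80 ⊕ 0xB6 = 0xD0.
P'[6]: 0xC1 ⊕ 0xEB ⊕ 0xEE = 0xC4.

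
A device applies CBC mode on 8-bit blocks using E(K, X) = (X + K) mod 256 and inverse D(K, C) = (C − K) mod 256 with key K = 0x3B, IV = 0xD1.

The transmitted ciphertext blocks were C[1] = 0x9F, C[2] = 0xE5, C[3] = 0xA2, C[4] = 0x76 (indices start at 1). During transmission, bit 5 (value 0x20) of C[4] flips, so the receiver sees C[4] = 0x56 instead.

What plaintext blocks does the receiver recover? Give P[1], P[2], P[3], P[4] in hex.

P[1] = 0xB5, P[2] = 0x35, P[3] = 0x82, P[4] = 0xB9

CBC decryption: P_i = D(K, C_i) ⊕ C_{i−1}, with C_{0} = IV.
Only C[4] changed, to 0x56. In CBC, a change in C_i garbles P_i and flips the same bit in P_{i+1}. Decrypting the received ciphertext:
P[1]: D(K, 0x9F) = 0x64; 0x64 ⊕ 0xD1 = 0xB5.
P[2]: D(K, 0xE5) = 0xAA; 0xAA ⊕ 0x9F = 0x35.
P[3]: D(K, 0xA2) = 0x67; 0x67 ⊕ 0xE5 = 0x82.
P[4]: D(K, 0x56) = 0x1B; 0x1B ⊕ 0xA2 = 0xB9.
Blocks that differ from the original plaintext: P[4].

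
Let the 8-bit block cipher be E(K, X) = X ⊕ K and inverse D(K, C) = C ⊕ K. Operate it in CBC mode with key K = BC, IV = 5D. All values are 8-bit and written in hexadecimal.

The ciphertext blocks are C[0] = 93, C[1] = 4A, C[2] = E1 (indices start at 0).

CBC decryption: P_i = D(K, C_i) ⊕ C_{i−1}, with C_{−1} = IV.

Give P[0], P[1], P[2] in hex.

P[0] = 72, P[1] = 65, P[2] = 17

P[0]: D(K, 93) = 2F; 2F ⊕ 5D = 72.
P[1]: D(K, 4A) = F6; F6 ⊕ 93 = 65.
P[2]: D(K, E1) = 5D; 5D ⊕ 4A = 17.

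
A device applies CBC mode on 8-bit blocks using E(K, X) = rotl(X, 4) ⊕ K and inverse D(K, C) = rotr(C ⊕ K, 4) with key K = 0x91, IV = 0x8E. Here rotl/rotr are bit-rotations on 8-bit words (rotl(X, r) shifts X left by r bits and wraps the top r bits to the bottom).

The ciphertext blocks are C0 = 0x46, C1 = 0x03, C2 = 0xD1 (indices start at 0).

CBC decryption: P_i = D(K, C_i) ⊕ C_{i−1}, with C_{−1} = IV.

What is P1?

P1: D(K, 0x03) = 0x29; 0x29 ⊕ 0x46 = 0x6F.

P1 = 0x6F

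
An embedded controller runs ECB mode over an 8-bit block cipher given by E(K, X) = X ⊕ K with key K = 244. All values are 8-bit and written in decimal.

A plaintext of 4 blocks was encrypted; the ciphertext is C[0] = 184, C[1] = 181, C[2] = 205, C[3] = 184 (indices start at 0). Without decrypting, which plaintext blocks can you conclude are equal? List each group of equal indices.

P[0] = P[3]

ECB encrypts each block independently with the same key, so equal ciphertext blocks imply equal plaintext blocks.
C[0] = C[3] = 184, so P[0] = P[3].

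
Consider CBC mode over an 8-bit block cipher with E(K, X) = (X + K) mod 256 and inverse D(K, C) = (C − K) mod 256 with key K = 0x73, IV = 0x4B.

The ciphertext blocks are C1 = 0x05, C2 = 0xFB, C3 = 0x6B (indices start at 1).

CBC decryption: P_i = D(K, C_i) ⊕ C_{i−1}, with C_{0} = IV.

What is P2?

P2: D(K, 0xFB) = 0x88; 0x88 ⊕ 0x05 = 0x8D.

P2 = 0x8D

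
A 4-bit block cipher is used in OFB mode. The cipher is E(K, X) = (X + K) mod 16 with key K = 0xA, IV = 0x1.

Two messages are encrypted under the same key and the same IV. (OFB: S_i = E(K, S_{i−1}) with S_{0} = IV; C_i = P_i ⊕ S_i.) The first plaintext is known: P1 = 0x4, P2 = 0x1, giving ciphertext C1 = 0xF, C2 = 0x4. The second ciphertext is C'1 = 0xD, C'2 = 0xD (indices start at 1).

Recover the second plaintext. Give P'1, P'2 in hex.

P'1 = 0x6, P'2 = 0x8

In OFB with a reused IV, both messages share the same keystream S_i, so C_i ⊕ C'_i = P_i ⊕ P'_i and thus P'_i = P_i ⊕ C_i ⊕ C'_i.
P'1: 0x4 ⊕ 0xF ⊕ 0xD = 0x6.
P'2: 0x1 ⊕ 0x4 ⊕ 0xD = 0x8.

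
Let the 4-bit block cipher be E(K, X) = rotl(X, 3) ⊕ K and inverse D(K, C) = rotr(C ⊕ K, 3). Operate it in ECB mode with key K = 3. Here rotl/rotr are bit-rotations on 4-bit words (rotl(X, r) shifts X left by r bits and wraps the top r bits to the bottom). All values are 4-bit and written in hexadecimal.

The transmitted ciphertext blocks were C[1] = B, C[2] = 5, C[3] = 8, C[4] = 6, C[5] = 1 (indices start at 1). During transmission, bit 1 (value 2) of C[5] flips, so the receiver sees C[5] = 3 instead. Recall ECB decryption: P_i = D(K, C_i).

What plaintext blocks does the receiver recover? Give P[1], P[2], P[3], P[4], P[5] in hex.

Only C[5] changed, to 3. In ECB, a change in C_i affects only P_i. Decrypting the received ciphertext:
P[1]: D(K, B) = 1.
P[2]: D(K, 5) = C.
P[3]: D(K, 8) = 7.
P[4]: D(K, 6) = A.
P[5]: D(K, 3) = 0.
Blocks that differ from the original plaintext: P[5].

P[1] = 1, P[2] = C, P[3] = 7, P[4] = A, P[5] = 0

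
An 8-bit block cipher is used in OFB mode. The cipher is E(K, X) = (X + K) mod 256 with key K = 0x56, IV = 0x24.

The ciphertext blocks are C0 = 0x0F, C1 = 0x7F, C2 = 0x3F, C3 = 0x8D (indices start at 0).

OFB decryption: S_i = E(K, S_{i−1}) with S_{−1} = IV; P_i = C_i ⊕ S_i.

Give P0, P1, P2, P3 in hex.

P0: S = E(K, 0x24) = 0x7A; 0x0F ⊕ 0x7A = 0x75.
P1: S = E(K, 0x7A) = 0xD0; 0x7F ⊕ 0xD0 = 0xAF.
P2: S = E(K, 0xD0) = 0x26; 0x3F ⊕ 0x26 = 0x19.
P3: S = E(K, 0x26) = 0x7C; 0x8D ⊕ 0x7C = 0xF1.

P0 = 0x75, P1 = 0xAF, P2 = 0x19, P3 = 0xF1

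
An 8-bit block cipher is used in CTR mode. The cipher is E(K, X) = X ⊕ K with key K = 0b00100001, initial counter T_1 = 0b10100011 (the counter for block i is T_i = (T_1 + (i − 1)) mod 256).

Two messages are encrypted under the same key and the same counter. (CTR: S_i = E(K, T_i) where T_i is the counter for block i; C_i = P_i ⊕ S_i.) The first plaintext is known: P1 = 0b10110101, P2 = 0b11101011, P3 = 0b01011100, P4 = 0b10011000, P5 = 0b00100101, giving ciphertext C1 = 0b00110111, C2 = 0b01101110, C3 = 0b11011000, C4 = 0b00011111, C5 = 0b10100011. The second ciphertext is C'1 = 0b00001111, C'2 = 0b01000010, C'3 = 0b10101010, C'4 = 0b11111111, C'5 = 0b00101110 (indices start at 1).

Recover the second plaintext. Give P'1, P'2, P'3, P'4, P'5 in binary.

In CTR with a reused counter, both messages share the same keystream S_i, so C_i ⊕ C'_i = P_i ⊕ P'_i and thus P'_i = P_i ⊕ C_i ⊕ C'_i.
P'1: 0b10110101 ⊕ 0b00110111 ⊕ 0b00001111 = 0b10001101.
P'2: 0b11101011 ⊕ 0b01101110 ⊕ 0b01000010 = 0b11000111.
P'3: 0b01011100 ⊕ 0b11011000 ⊕ 0b10101010 = 0b00101110.
P'4: 0b10011000 ⊕ 0b00011111 ⊕ 0b11111111 = 0b01111000.
P'5: 0b00100101 ⊕ 0b10100011 ⊕ 0b00101110 = 0b10101000.

P'1 = 0b10001101, P'2 = 0b11000111, P'3 = 0b00101110, P'4 = 0b01111000, P'5 = 0b10101000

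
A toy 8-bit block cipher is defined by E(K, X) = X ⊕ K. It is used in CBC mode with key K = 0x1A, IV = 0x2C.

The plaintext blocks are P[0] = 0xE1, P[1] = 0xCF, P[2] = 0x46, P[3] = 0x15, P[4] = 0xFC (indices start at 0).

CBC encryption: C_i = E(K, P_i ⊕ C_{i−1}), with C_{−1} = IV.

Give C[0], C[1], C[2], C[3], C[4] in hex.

C[0] = 0xD7, C[1] = 0x02, C[2] = 0x5E, C[3] = 0x51, C[4] = 0xB7

C[0]: P[0] ⊕ 0x2C = 0xCD; E(K, 0xCD) = 0xD7.
C[1]: P[1] ⊕ 0xD7 = 0x18; E(K, 0x18) = 0x02.
C[2]: P[2] ⊕ 0x02 = 0x44; E(K, 0x44) = 0x5E.
C[3]: P[3] ⊕ 0x5E = 0x4B; E(K, 0x4B) = 0x51.
C[4]: P[4] ⊕ 0x51 = 0xAD; E(K, 0xAD) = 0xB7.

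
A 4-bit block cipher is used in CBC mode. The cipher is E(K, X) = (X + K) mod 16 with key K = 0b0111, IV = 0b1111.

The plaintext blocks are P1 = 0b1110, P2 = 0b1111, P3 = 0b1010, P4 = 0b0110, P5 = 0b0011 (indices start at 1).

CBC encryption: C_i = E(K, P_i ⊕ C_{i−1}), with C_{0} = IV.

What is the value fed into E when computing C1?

C1: P1 ⊕ 0b1111 = 0b0001; E(K, 0b0001) = 0b1000.
So the input to E for block 1 is 0b0001.

0b0001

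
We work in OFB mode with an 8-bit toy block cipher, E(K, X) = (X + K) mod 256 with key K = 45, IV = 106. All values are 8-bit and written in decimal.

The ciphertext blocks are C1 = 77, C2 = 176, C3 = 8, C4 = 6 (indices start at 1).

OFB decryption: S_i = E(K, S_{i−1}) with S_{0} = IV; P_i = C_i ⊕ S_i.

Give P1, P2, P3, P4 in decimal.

P1 = 218, P2 = 116, P3 = 249, P4 = 24

P1: S = E(K, 106) = 151; 77 ⊕ 151 = 218.
P2: S = E(K, 151) = 196; 176 ⊕ 196 = 116.
P3: S = E(K, 196) = 241; 8 ⊕ 241 = 249.
P4: S = E(K, 241) = 30; 6 ⊕ 30 = 24.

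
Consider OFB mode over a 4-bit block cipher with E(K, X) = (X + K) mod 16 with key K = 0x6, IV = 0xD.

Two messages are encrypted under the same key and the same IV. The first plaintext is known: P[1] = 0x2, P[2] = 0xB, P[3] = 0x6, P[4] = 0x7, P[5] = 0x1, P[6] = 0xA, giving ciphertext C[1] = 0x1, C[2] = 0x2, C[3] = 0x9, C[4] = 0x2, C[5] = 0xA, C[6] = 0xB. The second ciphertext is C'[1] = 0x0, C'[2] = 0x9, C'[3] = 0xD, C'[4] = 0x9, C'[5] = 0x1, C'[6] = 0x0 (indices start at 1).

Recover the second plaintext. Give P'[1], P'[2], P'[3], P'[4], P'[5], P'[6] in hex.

In OFB with a reused IV, both messages share the same keystream S_i, so C_i ⊕ C'_i = P_i ⊕ P'_i and thus P'_i = P_i ⊕ C_i ⊕ C'_i.
P'[1]: 0x2 ⊕ 0x1 ⊕ 0x0 = 0x3.
P'[2]: 0xB ⊕ 0x2 ⊕ 0x9 = 0x0.
P'[3]: 0x6 ⊕ 0x9 ⊕ 0xD = 0x2.
P'[4]: 0x7 ⊕ 0x2 ⊕ 0x9 = 0xC.
P'[5]: 0x1 ⊕ 0xA ⊕ 0x1 = 0xA.
P'[6]: 0xA ⊕ 0xB ⊕ 0x0 = 0x1.

P'[1] = 0x3, P'[2] = 0x0, P'[3] = 0x2, P'[4] = 0xC, P'[5] = 0xA, P'[6] = 0x1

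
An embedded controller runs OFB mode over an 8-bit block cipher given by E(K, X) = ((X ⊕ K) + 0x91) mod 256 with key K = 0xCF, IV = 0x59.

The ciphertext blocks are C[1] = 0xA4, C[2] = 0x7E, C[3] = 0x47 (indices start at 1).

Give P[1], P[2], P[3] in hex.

OFB decryption: S_i = E(K, S_{i−1}) with S_{0} = IV; P_i = C_i ⊕ S_i.
P[1]: S = E(K, 0x59) = 0x27; 0xA4 ⊕ 0x27 = 0x83.
P[2]: S = E(K, 0x27) = 0x79; 0x7E ⊕ 0x79 = 0x07.
P[3]: S = E(K, 0x79) = 0x47; 0x47 ⊕ 0x47 = 0x00.

P[1] = 0x83, P[2] = 0x07, P[3] = 0x00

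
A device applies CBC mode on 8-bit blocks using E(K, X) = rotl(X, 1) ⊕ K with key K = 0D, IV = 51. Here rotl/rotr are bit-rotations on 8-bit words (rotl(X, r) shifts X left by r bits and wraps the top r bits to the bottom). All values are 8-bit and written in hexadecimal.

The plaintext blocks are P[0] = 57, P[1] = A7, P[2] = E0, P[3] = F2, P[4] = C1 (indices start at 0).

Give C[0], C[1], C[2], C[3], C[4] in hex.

C[0] = 01, C[1] = 40, C[2] = 4C, C[3] = 70, C[4] = 6E

CBC encryption: C_i = E(K, P_i ⊕ C_{i−1}), with C_{−1} = IV.
C[0]: P[0] ⊕ 51 = 06; E(K, 06) = 01.
C[1]: P[1] ⊕ 01 = A6; E(K, A6) = 40.
C[2]: P[2] ⊕ 40 = A0; E(K, A0) = 4C.
C[3]: P[3] ⊕ 4C = BE; E(K, BE) = 70.
C[4]: P[4] ⊕ 70 = B1; E(K, B1) = 6E.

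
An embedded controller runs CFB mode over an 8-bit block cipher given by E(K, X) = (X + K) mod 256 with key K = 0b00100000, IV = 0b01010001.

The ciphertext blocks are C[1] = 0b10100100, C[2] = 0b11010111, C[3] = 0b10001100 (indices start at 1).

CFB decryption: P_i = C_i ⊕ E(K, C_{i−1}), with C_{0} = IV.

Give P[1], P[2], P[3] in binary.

P[1] = 0b11010101, P[2] = 0b00010011, P[3] = 0b01111011

P[1]: E(K, 0b01010001) = 0b01110001; 0b10100100 ⊕ 0b01110001 = 0b11010101.
P[2]: E(K, 0b10100100) = 0b11000100; 0b11010111 ⊕ 0b11000100 = 0b00010011.
P[3]: E(K, 0b11010111) = 0b11110111; 0b10001100 ⊕ 0b11110111 = 0b01111011.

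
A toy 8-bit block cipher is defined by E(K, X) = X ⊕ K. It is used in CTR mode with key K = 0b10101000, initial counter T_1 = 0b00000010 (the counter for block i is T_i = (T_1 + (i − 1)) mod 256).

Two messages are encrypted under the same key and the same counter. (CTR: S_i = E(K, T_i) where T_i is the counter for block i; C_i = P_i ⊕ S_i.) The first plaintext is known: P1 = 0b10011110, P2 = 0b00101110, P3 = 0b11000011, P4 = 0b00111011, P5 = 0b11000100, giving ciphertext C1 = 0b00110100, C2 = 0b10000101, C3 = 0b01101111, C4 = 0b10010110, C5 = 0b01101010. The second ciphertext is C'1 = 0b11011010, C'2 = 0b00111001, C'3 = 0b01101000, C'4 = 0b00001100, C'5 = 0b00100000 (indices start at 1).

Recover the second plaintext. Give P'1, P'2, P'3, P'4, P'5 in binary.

P'1 = 0b01110000, P'2 = 0b10010010, P'3 = 0b11000100, P'4 = 0b10100001, P'5 = 0b10001110

In CTR with a reused counter, both messages share the same keystream S_i, so C_i ⊕ C'_i = P_i ⊕ P'_i and thus P'_i = P_i ⊕ C_i ⊕ C'_i.
P'1: 0b10011110 ⊕ 0b00110100 ⊕ 0b11011010 = 0b01110000.
P'2: 0b00101110 ⊕ 0b10000101 ⊕ 0b00111001 = 0b10010010.
P'3: 0b11000011 ⊕ 0b01101111 ⊕ 0b01101000 = 0b11000100.
P'4: 0b00111011 ⊕ 0b10010110 ⊕ 0b00001100 = 0b10100001.
P'5: 0b11000100 ⊕ 0b01101010 ⊕ 0b00100000 = 0b10001110.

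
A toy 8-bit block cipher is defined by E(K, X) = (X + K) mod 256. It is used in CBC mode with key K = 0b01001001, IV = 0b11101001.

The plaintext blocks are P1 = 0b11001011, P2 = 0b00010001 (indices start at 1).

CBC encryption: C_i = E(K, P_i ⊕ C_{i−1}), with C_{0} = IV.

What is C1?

C1 = 0b01101011

C1: P1 ⊕ 0b11101001 = 0b00100010; E(K, 0b00100010) = 0b01101011.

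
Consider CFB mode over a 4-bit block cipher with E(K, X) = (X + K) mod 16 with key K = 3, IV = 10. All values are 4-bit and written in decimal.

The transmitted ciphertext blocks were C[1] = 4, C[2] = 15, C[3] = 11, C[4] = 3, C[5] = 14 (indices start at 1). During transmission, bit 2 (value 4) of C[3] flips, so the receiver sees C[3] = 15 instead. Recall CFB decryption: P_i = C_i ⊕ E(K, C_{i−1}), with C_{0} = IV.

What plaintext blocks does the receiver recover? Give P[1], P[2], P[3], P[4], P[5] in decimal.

Only C[3] changed, to 15. In CFB, a change in C_i flips the same bit in P_i and garbles P_{i+1}. Decrypting the received ciphertext:
P[1]: E(K, 10) = 13; 4 ⊕ 13 = 9.
P[2]: E(K, 4) = 7; 15 ⊕ 7 = 8.
P[3]: E(K, 15) = 2; 15 ⊕ 2 = 13.
P[4]: E(K, 15) = 2; 3 ⊕ 2 = 1.
P[5]: E(K, 3) = 6; 14 ⊕ 6 = 8.
Blocks that differ from the original plaintext: P[3], P[4].

P[1] = 9, P[2] = 8, P[3] = 13, P[4] = 1, P[5] = 8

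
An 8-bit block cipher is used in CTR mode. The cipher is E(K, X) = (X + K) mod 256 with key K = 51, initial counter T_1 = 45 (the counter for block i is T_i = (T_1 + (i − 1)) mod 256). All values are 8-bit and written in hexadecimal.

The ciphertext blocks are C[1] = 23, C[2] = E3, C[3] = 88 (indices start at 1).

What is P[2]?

P[2] = 74

CTR decryption: S_i = E(K, T_i) where T_i is the counter for block i; P_i = C_i ⊕ S_i.
P[2]: T = 46, S = E(K, T) = 97; E3 ⊕ 97 = 74.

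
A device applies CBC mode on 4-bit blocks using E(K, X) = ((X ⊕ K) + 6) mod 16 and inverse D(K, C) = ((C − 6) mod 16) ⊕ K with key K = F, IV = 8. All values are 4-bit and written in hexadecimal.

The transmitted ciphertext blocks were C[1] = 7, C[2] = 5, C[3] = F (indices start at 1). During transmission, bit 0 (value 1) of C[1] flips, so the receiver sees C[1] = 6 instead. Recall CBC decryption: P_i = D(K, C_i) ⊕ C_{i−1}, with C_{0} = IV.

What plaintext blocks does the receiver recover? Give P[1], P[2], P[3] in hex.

Only C[1] changed, to 6. In CBC, a change in C_i garbles P_i and flips the same bit in P_{i+1}. Decrypting the received ciphertext:
P[1]: D(K, 6) = F; F ⊕ 8 = 7.
P[2]: D(K, 5) = 0; 0 ⊕ 6 = 6.
P[3]: D(K, F) = 6; 6 ⊕ 5 = 3.
Blocks that differ from the original plaintext: P[1], P[2].

P[1] = 7, P[2] = 6, P[3] = 3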